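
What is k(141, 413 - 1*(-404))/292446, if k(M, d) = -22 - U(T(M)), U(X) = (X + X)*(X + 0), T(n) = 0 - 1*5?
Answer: -4/16247 ≈ -0.00024620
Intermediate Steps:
T(n) = -5 (T(n) = 0 - 5 = -5)
U(X) = 2*X² (U(X) = (2*X)*X = 2*X²)
k(M, d) = -72 (k(M, d) = -22 - 2*(-5)² = -22 - 2*25 = -22 - 1*50 = -22 - 50 = -72)
k(141, 413 - 1*(-404))/292446 = -72/292446 = -72*1/292446 = -4/16247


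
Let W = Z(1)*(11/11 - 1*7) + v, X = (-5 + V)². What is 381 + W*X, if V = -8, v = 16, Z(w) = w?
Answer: 2071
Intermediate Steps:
X = 169 (X = (-5 - 8)² = (-13)² = 169)
W = 10 (W = 1*(11/11 - 1*7) + 16 = 1*(11*(1/11) - 7) + 16 = 1*(1 - 7) + 16 = 1*(-6) + 16 = -6 + 16 = 10)
381 + W*X = 381 + 10*169 = 381 + 1690 = 2071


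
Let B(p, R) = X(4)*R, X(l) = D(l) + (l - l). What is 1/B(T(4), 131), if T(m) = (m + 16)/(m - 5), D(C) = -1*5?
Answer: -1/655 ≈ -0.0015267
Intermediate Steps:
D(C) = -5
T(m) = (16 + m)/(-5 + m)
X(l) = -5 (X(l) = -5 + (l - l) = -5 + 0 = -5)
B(p, R) = -5*R
1/B(T(4), 131) = 1/(-5*131) = 1/(-655) = -1/655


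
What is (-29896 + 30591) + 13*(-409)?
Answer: -4622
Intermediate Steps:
(-29896 + 30591) + 13*(-409) = 695 - 5317 = -4622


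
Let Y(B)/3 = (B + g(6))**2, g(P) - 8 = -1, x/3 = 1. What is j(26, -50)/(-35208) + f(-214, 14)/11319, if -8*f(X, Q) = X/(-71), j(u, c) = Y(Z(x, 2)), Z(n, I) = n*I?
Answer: -45376873/3143874888 ≈ -0.014433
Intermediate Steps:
x = 3 (x = 3*1 = 3)
g(P) = 7 (g(P) = 8 - 1 = 7)
Z(n, I) = I*n
Y(B) = 3*(7 + B)**2 (Y(B) = 3*(B + 7)**2 = 3*(7 + B)**2)
j(u, c) = 507 (j(u, c) = 3*(7 + 2*3)**2 = 3*(7 + 6)**2 = 3*13**2 = 3*169 = 507)
f(X, Q) = X/568 (f(X, Q) = -X/(8*(-71)) = -X*(-1)/(8*71) = -(-1)*X/568 = X/568)
j(26, -50)/(-35208) + f(-214, 14)/11319 = 507/(-35208) + ((1/568)*(-214))/11319 = 507*(-1/35208) - 107/284*1/11319 = -169/11736 - 107/3214596 = -45376873/3143874888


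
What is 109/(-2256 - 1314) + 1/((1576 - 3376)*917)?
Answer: -856757/28060200 ≈ -0.030533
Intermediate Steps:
109/(-2256 - 1314) + 1/((1576 - 3376)*917) = 109/(-3570) + (1/917)/(-1800) = 109*(-1/3570) - 1/1800*1/917 = -109/3570 - 1/1650600 = -856757/28060200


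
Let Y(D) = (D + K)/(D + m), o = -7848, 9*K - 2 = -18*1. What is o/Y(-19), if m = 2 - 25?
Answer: -2966544/187 ≈ -15864.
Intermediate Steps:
K = -16/9 (K = 2/9 + (-18*1)/9 = 2/9 + (⅑)*(-18) = 2/9 - 2 = -16/9 ≈ -1.7778)
m = -23
Y(D) = (-16/9 + D)/(-23 + D) (Y(D) = (D - 16/9)/(D - 23) = (-16/9 + D)/(-23 + D))
o/Y(-19) = -7848*(-23 - 19)/(-16/9 - 19) = -7848/(-187/9/(-42)) = -7848/((-1/42*(-187/9))) = -7848/187/378 = -7848*378/187 = -2966544/187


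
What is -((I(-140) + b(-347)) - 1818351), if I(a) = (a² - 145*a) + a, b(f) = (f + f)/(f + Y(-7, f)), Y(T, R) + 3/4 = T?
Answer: 2523817853/1419 ≈ 1.7786e+6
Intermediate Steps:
Y(T, R) = -¾ + T
b(f) = 2*f/(-31/4 + f) (b(f) = (f + f)/(f + (-¾ - 7)) = (2*f)/(f - 31/4) = (2*f)/(-31/4 + f) = 2*f/(-31/4 + f))
I(a) = a² - 144*a
-((I(-140) + b(-347)) - 1818351) = -((-140*(-144 - 140) + 8*(-347)/(-31 + 4*(-347))) - 1818351) = -((-140*(-284) + 8*(-347)/(-31 - 1388)) - 1818351) = -((39760 + 8*(-347)/(-1419)) - 1818351) = -((39760 + 8*(-347)*(-1/1419)) - 1818351) = -((39760 + 2776/1419) - 1818351) = -(56422216/1419 - 1818351) = -1*(-2523817853/1419) = 2523817853/1419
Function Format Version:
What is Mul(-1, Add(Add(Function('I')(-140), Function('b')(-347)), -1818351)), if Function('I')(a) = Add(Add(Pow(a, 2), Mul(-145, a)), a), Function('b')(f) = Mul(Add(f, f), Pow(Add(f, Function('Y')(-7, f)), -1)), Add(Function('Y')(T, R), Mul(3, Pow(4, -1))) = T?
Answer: Rational(2523817853, 1419) ≈ 1.7786e+6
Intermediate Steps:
Function('Y')(T, R) = Add(Rational(-3, 4), T)
Function('b')(f) = Mul(2, f, Pow(Add(Rational(-31, 4), f), -1)) (Function('b')(f) = Mul(Add(f, f), Pow(Add(f, Add(Rational(-3, 4), -7)), -1)) = Mul(Mul(2, f), Pow(Add(f, Rational(-31, 4)), -1)) = Mul(Mul(2, f), Pow(Add(Rational(-31, 4), f), -1)) = Mul(2, f, Pow(Add(Rational(-31, 4), f), -1)))
Function('I')(a) = Add(Pow(a, 2), Mul(-144, a))
Mul(-1, Add(Add(Function('I')(-140), Function('b')(-347)), -1818351)) = Mul(-1, Add(Add(Mul(-140, Add(-144, -140)), Mul(8, -347, Pow(Add(-31, Mul(4, -347)), -1))), -1818351)) = Mul(-1, Add(Add(Mul(-140, -284), Mul(8, -347, Pow(Add(-31, -1388), -1))), -1818351)) = Mul(-1, Add(Add(39760, Mul(8, -347, Pow(-1419, -1))), -1818351)) = Mul(-1, Add(Add(39760, Mul(8, -347, Rational(-1, 1419))), -1818351)) = Mul(-1, Add(Add(39760, Rational(2776, 1419)), -1818351)) = Mul(-1, Add(Rational(56422216, 1419), -1818351)) = Mul(-1, Rational(-2523817853, 1419)) = Rational(2523817853, 1419)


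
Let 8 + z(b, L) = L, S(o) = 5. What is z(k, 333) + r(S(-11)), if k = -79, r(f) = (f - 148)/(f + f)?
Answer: 3107/10 ≈ 310.70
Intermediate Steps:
r(f) = (-148 + f)/(2*f) (r(f) = (-148 + f)/((2*f)) = (-148 + f)*(1/(2*f)) = (-148 + f)/(2*f))
z(b, L) = -8 + L
z(k, 333) + r(S(-11)) = (-8 + 333) + (1/2)*(-148 + 5)/5 = 325 + (1/2)*(1/5)*(-143) = 325 - 143/10 = 3107/10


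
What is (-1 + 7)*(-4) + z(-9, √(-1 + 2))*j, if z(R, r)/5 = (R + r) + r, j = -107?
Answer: 3721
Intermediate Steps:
z(R, r) = 5*R + 10*r (z(R, r) = 5*((R + r) + r) = 5*(R + 2*r) = 5*R + 10*r)
(-1 + 7)*(-4) + z(-9, √(-1 + 2))*j = (-1 + 7)*(-4) + (5*(-9) + 10*√(-1 + 2))*(-107) = 6*(-4) + (-45 + 10*√1)*(-107) = -24 + (-45 + 10*1)*(-107) = -24 + (-45 + 10)*(-107) = -24 - 35*(-107) = -24 + 3745 = 3721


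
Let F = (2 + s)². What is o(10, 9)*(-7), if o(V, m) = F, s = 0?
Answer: -28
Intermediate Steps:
F = 4 (F = (2 + 0)² = 2² = 4)
o(V, m) = 4
o(10, 9)*(-7) = 4*(-7) = -28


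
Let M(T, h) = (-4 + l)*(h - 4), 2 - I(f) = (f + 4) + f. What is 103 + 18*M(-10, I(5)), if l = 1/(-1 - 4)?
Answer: 6563/5 ≈ 1312.6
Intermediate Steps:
I(f) = -2 - 2*f (I(f) = 2 - ((f + 4) + f) = 2 - ((4 + f) + f) = 2 - (4 + 2*f) = 2 + (-4 - 2*f) = -2 - 2*f)
l = -⅕ (l = 1/(-5) = -⅕ ≈ -0.20000)
M(T, h) = 84/5 - 21*h/5 (M(T, h) = (-4 - ⅕)*(h - 4) = -21*(-4 + h)/5 = 84/5 - 21*h/5)
103 + 18*M(-10, I(5)) = 103 + 18*(84/5 - 21*(-2 - 2*5)/5) = 103 + 18*(84/5 - 21*(-2 - 10)/5) = 103 + 18*(84/5 - 21/5*(-12)) = 103 + 18*(84/5 + 252/5) = 103 + 18*(336/5) = 103 + 6048/5 = 6563/5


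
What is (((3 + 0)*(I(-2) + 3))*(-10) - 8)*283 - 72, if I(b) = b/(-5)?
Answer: -31202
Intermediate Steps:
I(b) = -b/5 (I(b) = b*(-1/5) = -b/5)
(((3 + 0)*(I(-2) + 3))*(-10) - 8)*283 - 72 = (((3 + 0)*(-1/5*(-2) + 3))*(-10) - 8)*283 - 72 = ((3*(2/5 + 3))*(-10) - 8)*283 - 72 = ((3*(17/5))*(-10) - 8)*283 - 72 = ((51/5)*(-10) - 8)*283 - 72 = (-102 - 8)*283 - 72 = -110*283 - 72 = -31130 - 72 = -31202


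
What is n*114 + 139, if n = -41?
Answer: -4535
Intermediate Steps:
n*114 + 139 = -41*114 + 139 = -4674 + 139 = -4535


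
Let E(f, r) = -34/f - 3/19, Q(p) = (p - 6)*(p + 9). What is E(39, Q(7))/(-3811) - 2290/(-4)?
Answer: 3233425421/5647902 ≈ 572.50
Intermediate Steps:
Q(p) = (-6 + p)*(9 + p)
E(f, r) = -3/19 - 34/f (E(f, r) = -34/f - 3*1/19 = -34/f - 3/19 = -3/19 - 34/f)
E(39, Q(7))/(-3811) - 2290/(-4) = (-3/19 - 34/39)/(-3811) - 2290/(-4) = (-3/19 - 34*1/39)*(-1/3811) - 2290*(-¼) = (-3/19 - 34/39)*(-1/3811) + 1145/2 = -763/741*(-1/3811) + 1145/2 = 763/2823951 + 1145/2 = 3233425421/5647902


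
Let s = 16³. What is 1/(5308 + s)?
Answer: 1/9404 ≈ 0.00010634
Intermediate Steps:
s = 4096
1/(5308 + s) = 1/(5308 + 4096) = 1/9404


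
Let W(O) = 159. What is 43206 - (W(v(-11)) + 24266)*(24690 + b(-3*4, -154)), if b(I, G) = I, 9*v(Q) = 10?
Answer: -602716944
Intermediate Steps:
v(Q) = 10/9 (v(Q) = (1/9)*10 = 10/9)
43206 - (W(v(-11)) + 24266)*(24690 + b(-3*4, -154)) = 43206 - (159 + 24266)*(24690 - 3*4) = 43206 - 24425*(24690 - 12) = 43206 - 24425*24678 = 43206 - 1*602760150 = 43206 - 602760150 = -602716944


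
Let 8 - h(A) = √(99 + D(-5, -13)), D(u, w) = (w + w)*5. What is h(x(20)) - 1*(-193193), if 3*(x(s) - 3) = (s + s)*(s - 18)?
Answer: 193201 - I*√31 ≈ 1.932e+5 - 5.5678*I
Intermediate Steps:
x(s) = 3 + 2*s*(-18 + s)/3 (x(s) = 3 + ((s + s)*(s - 18))/3 = 3 + ((2*s)*(-18 + s))/3 = 3 + (2*s*(-18 + s))/3 = 3 + 2*s*(-18 + s)/3)
D(u, w) = 10*w (D(u, w) = (2*w)*5 = 10*w)
h(A) = 8 - I*√31 (h(A) = 8 - √(99 + 10*(-13)) = 8 - √(99 - 130) = 8 - √(-31) = 8 - I*√31)
h(x(20)) - 1*(-193193) = (8 - I*√31) - 1*(-193193) = (8 - I*√31) + 193193 = 193201 - I*√31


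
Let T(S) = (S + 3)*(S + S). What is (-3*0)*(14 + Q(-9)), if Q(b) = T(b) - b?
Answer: 0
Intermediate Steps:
T(S) = 2*S*(3 + S) (T(S) = (3 + S)*(2*S) = 2*S*(3 + S))
Q(b) = -b + 2*b*(3 + b) (Q(b) = 2*b*(3 + b) - b = -b + 2*b*(3 + b))
(-3*0)*(14 + Q(-9)) = (-3*0)*(14 - 9*(5 + 2*(-9))) = 0*(14 - 9*(5 - 18)) = 0*(14 - 9*(-13)) = 0*(14 + 117) = 0*131 = 0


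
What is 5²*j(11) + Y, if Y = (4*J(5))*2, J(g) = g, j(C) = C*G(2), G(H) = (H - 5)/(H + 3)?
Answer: -125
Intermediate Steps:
G(H) = (-5 + H)/(3 + H)
j(C) = -3*C/5 (j(C) = C*((-5 + 2)/(3 + 2)) = C*(-3/5) = C*((⅕)*(-3)) = C*(-⅗) = -3*C/5)
Y = 40 (Y = (4*5)*2 = 20*2 = 40)
5²*j(11) + Y = 5²*(-⅗*11) + 40 = 25*(-33/5) + 40 = -165 + 40 = -125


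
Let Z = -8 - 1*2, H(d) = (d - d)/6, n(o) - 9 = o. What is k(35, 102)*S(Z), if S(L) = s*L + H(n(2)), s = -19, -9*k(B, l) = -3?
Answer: 190/3 ≈ 63.333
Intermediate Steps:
k(B, l) = 1/3 (k(B, l) = -1/9*(-3) = 1/3)
n(o) = 9 + o
H(d) = 0 (H(d) = 0*(1/6) = 0)
Z = -10 (Z = -8 - 2 = -10)
S(L) = -19*L (S(L) = -19*L + 0 = -19*L)
k(35, 102)*S(Z) = (-19*(-10))/3 = (1/3)*190 = 190/3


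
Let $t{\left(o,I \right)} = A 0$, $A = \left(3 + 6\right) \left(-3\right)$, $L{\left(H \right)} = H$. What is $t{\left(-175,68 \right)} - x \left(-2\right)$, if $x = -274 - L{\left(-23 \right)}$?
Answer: $-502$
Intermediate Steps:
$A = -27$ ($A = 9 \left(-3\right) = -27$)
$t{\left(o,I \right)} = 0$ ($t{\left(o,I \right)} = \left(-27\right) 0 = 0$)
$x = -251$ ($x = -274 - -23 = -274 + 23 = -251$)
$t{\left(-175,68 \right)} - x \left(-2\right) = 0 - \left(-251\right) \left(-2\right) = 0 - 502 = -502$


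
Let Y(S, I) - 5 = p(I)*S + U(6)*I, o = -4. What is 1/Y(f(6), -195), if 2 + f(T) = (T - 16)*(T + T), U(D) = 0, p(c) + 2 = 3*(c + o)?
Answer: 1/73083 ≈ 1.3683e-5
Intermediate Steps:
p(c) = -14 + 3*c (p(c) = -2 + 3*(c - 4) = -2 + 3*(-4 + c) = -2 + (-12 + 3*c) = -14 + 3*c)
f(T) = -2 + 2*T*(-16 + T) (f(T) = -2 + (T - 16)*(T + T) = -2 + (-16 + T)*(2*T) = -2 + 2*T*(-16 + T))
Y(S, I) = 5 + S*(-14 + 3*I) (Y(S, I) = 5 + ((-14 + 3*I)*S + 0*I) = 5 + (S*(-14 + 3*I) + 0) = 5 + S*(-14 + 3*I))
1/Y(f(6), -195) = 1/(5 + (-2 - 32*6 + 2*6²)*(-14 + 3*(-195))) = 1/(5 + (-2 - 192 + 2*36)*(-14 - 585)) = 1/(5 + (-2 - 192 + 72)*(-599)) = 1/(5 - 122*(-599)) = 1/(5 + 73078) = 1/73083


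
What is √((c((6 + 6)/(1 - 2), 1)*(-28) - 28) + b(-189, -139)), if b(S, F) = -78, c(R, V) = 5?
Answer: I*√246 ≈ 15.684*I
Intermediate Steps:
√((c((6 + 6)/(1 - 2), 1)*(-28) - 28) + b(-189, -139)) = √((5*(-28) - 28) - 78) = √((-140 - 28) - 78) = √(-168 - 78) = √(-246) = I*√246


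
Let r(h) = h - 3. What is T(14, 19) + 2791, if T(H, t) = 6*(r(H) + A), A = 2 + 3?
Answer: 2887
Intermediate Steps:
r(h) = -3 + h
A = 5
T(H, t) = 12 + 6*H (T(H, t) = 6*((-3 + H) + 5) = 6*(2 + H) = 12 + 6*H)
T(14, 19) + 2791 = (12 + 6*14) + 2791 = (12 + 84) + 2791 = 96 + 2791 = 2887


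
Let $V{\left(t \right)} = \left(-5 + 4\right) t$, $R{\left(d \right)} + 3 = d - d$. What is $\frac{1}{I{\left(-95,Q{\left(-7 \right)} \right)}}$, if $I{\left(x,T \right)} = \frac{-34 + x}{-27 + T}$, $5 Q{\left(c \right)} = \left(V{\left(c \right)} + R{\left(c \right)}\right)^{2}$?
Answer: $\frac{119}{645} \approx 0.1845$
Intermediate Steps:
$R{\left(d \right)} = -3$ ($R{\left(d \right)} = -3 + \left(d - d\right) = -3 + 0 = -3$)
$V{\left(t \right)} = - t$
$Q{\left(c \right)} = \frac{\left(-3 - c\right)^{2}}{5}$ ($Q{\left(c \right)} = \frac{\left(- c - 3\right)^{2}}{5} = \frac{\left(-3 - c\right)^{2}}{5}$)
$I{\left(x,T \right)} = \frac{-34 + x}{-27 + T}$
$\frac{1}{I{\left(-95,Q{\left(-7 \right)} \right)}} = \frac{1}{\frac{1}{-27 + \frac{\left(3 - 7\right)^{2}}{5}} \left(-34 - 95\right)} = \frac{1}{\frac{1}{-27 + \frac{\left(-4\right)^{2}}{5}} \left(-129\right)} = \frac{1}{\frac{1}{-27 + \frac{1}{5} \cdot 16} \left(-129\right)} = \frac{1}{\frac{1}{-27 + \frac{16}{5}} \left(-129\right)} = \frac{1}{\frac{1}{- \frac{119}{5}} \left(-129\right)} = \frac{1}{\left(- \frac{5}{119}\right) \left(-129\right)} = \frac{1}{\frac{645}{119}} = \frac{119}{645}$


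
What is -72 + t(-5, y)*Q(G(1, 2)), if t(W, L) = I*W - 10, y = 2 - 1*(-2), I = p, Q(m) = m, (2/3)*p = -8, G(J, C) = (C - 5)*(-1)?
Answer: 78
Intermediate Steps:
G(J, C) = 5 - C (G(J, C) = (-5 + C)*(-1) = 5 - C)
p = -12 (p = (3/2)*(-8) = -12)
I = -12
y = 4 (y = 2 + 2 = 4)
t(W, L) = -10 - 12*W (t(W, L) = -12*W - 10 = -10 - 12*W)
-72 + t(-5, y)*Q(G(1, 2)) = -72 + (-10 - 12*(-5))*(5 - 1*2) = -72 + (-10 + 60)*(5 - 2) = -72 + 50*3 = -72 + 150 = 78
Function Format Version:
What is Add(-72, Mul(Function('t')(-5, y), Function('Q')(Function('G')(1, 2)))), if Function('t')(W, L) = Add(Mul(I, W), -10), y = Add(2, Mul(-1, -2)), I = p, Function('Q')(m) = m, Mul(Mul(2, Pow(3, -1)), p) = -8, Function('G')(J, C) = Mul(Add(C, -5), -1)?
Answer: 78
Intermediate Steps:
Function('G')(J, C) = Add(5, Mul(-1, C)) (Function('G')(J, C) = Mul(Add(-5, C), -1) = Add(5, Mul(-1, C)))
p = -12 (p = Mul(Rational(3, 2), -8) = -12)
I = -12
y = 4 (y = Add(2, 2) = 4)
Function('t')(W, L) = Add(-10, Mul(-12, W)) (Function('t')(W, L) = Add(Mul(-12, W), -10) = Add(-10, Mul(-12, W)))
Add(-72, Mul(Function('t')(-5, y), Function('Q')(Function('G')(1, 2)))) = Add(-72, Mul(Add(-10, Mul(-12, -5)), Add(5, Mul(-1, 2)))) = Add(-72, Mul(Add(-10, 60), Add(5, -2))) = Add(-72, Mul(50, 3)) = Add(-72, 150) = 78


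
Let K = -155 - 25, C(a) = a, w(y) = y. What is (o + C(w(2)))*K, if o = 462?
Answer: -83520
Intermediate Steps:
K = -180
(o + C(w(2)))*K = (462 + 2)*(-180) = 464*(-180) = -83520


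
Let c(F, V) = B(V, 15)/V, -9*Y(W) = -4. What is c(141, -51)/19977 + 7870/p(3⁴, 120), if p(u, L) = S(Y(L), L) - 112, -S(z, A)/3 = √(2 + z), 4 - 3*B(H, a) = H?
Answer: -449017550225/6378875847 + 3935*√22/6261 ≈ -67.443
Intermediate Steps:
B(H, a) = 4/3 - H/3
Y(W) = 4/9 (Y(W) = -⅑*(-4) = 4/9)
c(F, V) = (4/3 - V/3)/V
S(z, A) = -3*√(2 + z)
p(u, L) = -112 - √22 (p(u, L) = -3*√(2 + 4/9) - 112 = -√22 - 112 = -112 - √22)
c(141, -51)/19977 + 7870/p(3⁴, 120) = ((⅓)*(4 - 1*(-51))/(-51))/19977 + 7870/(-112 - √22) = ((⅓)*(-1/51)*(4 + 51))*(1/19977) + 7870/(-112 - √22) = ((⅓)*(-1/51)*55)*(1/19977) + 7870/(-112 - √22) = -55/153*1/19977 + 7870/(-112 - √22) = -55/3056481 + 7870/(-112 - √22)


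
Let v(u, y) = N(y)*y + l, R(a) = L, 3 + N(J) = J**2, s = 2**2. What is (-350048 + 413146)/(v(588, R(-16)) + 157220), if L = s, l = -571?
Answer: 63098/156701 ≈ 0.40267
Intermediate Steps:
s = 4
N(J) = -3 + J**2
L = 4
R(a) = 4
v(u, y) = -571 + y*(-3 + y**2) (v(u, y) = (-3 + y**2)*y - 571 = y*(-3 + y**2) - 571 = -571 + y*(-3 + y**2))
(-350048 + 413146)/(v(588, R(-16)) + 157220) = (-350048 + 413146)/((-571 + 4*(-3 + 4**2)) + 157220) = 63098/((-571 + 4*(-3 + 16)) + 157220) = 63098/((-571 + 4*13) + 157220) = 63098/((-571 + 52) + 157220) = 63098/(-519 + 157220) = 63098/156701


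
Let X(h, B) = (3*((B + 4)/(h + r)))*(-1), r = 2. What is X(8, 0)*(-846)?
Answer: 5076/5 ≈ 1015.2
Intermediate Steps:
X(h, B) = -3*(4 + B)/(2 + h) (X(h, B) = (3*((B + 4)/(h + 2)))*(-1) = (3*((4 + B)/(2 + h)))*(-1) = (3*(4 + B)/(2 + h))*(-1) = -3*(4 + B)/(2 + h))
X(8, 0)*(-846) = (3*(-4 - 1*0)/(2 + 8))*(-846) = (3*(-4 + 0)/10)*(-846) = (3*(1/10)*(-4))*(-846) = -6/5*(-846) = 5076/5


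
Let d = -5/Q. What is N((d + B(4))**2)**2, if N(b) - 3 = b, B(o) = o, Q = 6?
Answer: 219961/1296 ≈ 169.72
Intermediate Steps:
d = -5/6 ≈ -0.83333
N(b) = 3 + b
N((d + B(4))**2)**2 = (3 + (-5/6 + 4)**2)**2 = (3 + (19/6)**2)**2 = (3 + 361/36)**2 = (469/36)**2 = 219961/1296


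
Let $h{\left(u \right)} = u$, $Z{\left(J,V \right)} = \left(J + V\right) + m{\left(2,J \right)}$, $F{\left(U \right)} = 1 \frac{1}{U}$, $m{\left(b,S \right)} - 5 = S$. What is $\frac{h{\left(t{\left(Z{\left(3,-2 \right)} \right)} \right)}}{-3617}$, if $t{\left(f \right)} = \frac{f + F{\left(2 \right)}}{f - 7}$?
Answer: $- \frac{19}{14468} \approx -0.0013132$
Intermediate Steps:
$m{\left(b,S \right)} = 5 + S$
$F{\left(U \right)} = \frac{1}{U}$
$Z{\left(J,V \right)} = 5 + V + 2 J$ ($Z{\left(J,V \right)} = \left(J + V\right) + \left(5 + J\right) = 5 + V + 2 J$)
$t{\left(f \right)} = \frac{\frac{1}{2} + f}{-7 + f}$ ($t{\left(f \right)} = \frac{f + \frac{1}{2}}{f - 7} = \frac{f + \frac{1}{2}}{-7 + f} = \frac{\frac{1}{2} + f}{-7 + f}$)
$\frac{h{\left(t{\left(Z{\left(3,-2 \right)} \right)} \right)}}{-3617} = \frac{\frac{1}{-7 + \left(5 - 2 + 2 \cdot 3\right)} \left(\frac{1}{2} + \left(5 - 2 + 2 \cdot 3\right)\right)}{-3617} = \frac{\frac{1}{2} + \left(5 - 2 + 6\right)}{-7 + \left(5 - 2 + 6\right)} \left(- \frac{1}{3617}\right) = \frac{\frac{1}{2} + 9}{-7 + 9} \left(- \frac{1}{3617}\right) = \frac{1}{2} \cdot \frac{19}{2} \left(- \frac{1}{3617}\right) = \frac{19}{4} \left(- \frac{1}{3617}\right) = - \frac{19}{14468}$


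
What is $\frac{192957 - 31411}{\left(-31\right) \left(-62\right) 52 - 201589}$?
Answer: $- \frac{161546}{101645} \approx -1.5893$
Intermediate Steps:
$\frac{192957 - 31411}{\left(-31\right) \left(-62\right) 52 - 201589} = \frac{161546}{1922 \cdot 52 - 201589} = \frac{161546}{99944 - 201589} = \frac{161546}{-101645} = 161546 \left(- \frac{1}{101645}\right) = - \frac{161546}{101645}$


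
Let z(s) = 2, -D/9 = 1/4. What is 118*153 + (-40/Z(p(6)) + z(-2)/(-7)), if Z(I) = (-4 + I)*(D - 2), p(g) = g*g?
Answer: 2148427/119 ≈ 18054.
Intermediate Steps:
D = -9/4 ≈ -2.2500
p(g) = g²
Z(I) = 17 - 17*I/4 (Z(I) = (-4 + I)*(-9/4 - 2) = (-4 + I)*(-17/4) = 17 - 17*I/4)
118*153 + (-40/Z(p(6)) + z(-2)/(-7)) = 118*153 + (-40/(17 - 17/4*6²) + 2/(-7)) = 18054 + (-40/(17 - 17/4*36) + 2*(-⅐)) = 18054 + (-40/(17 - 153) - 2/7) = 18054 + (-40/(-136) - 2/7) = 18054 + (-40*(-1/136) - 2/7) = 18054 + (5/17 - 2/7) = 18054 + 1/119 = 2148427/119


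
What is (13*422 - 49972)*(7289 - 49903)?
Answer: 1895726404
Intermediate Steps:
(13*422 - 49972)*(7289 - 49903) = (5486 - 49972)*(-42614) = -44486*(-42614) = 1895726404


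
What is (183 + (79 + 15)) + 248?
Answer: 525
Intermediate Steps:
(183 + (79 + 15)) + 248 = (183 + 94) + 248 = 277 + 248 = 525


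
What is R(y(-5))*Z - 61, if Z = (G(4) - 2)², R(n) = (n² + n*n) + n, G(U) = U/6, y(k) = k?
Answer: 19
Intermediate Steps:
G(U) = U/6 (G(U) = U*(⅙) = U/6)
R(n) = n + 2*n² (R(n) = (n² + n²) + n = 2*n² + n = n + 2*n²)
Z = 16/9 (Z = ((⅙)*4 - 2)² = (⅔ - 2)² = (-4/3)² = 16/9 ≈ 1.7778)
R(y(-5))*Z - 61 = -5*(1 + 2*(-5))*(16/9) - 61 = -5*(1 - 10)*(16/9) - 61 = -5*(-9)*(16/9) - 61 = 45*(16/9) - 61 = 80 - 61 = 19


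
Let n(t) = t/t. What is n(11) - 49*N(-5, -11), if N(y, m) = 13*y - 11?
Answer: 3725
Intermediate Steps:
N(y, m) = -11 + 13*y
n(t) = 1
n(11) - 49*N(-5, -11) = 1 - 49*(-11 + 13*(-5)) = 1 - 49*(-11 - 65) = 1 - 49*(-76) = 1 + 3724 = 3725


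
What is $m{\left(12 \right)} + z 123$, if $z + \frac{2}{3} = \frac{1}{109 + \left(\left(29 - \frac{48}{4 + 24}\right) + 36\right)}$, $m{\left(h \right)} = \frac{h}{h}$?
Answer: $- \frac{32275}{402} \approx -80.286$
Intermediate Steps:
$m{\left(h \right)} = 1$
$z = - \frac{797}{1206}$ ($z = - \frac{2}{3} + \frac{1}{109 + \left(\left(29 - \frac{48}{4 + 24}\right) + 36\right)} = - \frac{2}{3} + \frac{1}{109 + \left(\left(29 - \frac{48}{28}\right) + 36\right)} = - \frac{2}{3} + \frac{1}{109 + \left(\left(29 - \frac{12}{7}\right) + 36\right)} = - \frac{2}{3} + \frac{1}{109 + \left(\frac{191}{7} + 36\right)} = - \frac{2}{3} + \frac{1}{109 + \frac{443}{7}} = - \frac{2}{3} + \frac{1}{\frac{1206}{7}} = - \frac{2}{3} + \frac{7}{1206} = - \frac{797}{1206} \approx -0.66086$)
$m{\left(12 \right)} + z 123 = 1 - \frac{32677}{402} = - \frac{32275}{402}$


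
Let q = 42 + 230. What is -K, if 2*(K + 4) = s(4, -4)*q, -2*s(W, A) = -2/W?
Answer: -30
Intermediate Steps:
s(W, A) = 1/W (s(W, A) = -(-1)/W = 1/W)
q = 272
K = 30 (K = -4 + (272/4)/2 = -4 + ((¼)*272)/2 = -4 + (½)*68 = -4 + 34 = 30)
-K = -1*30 = -30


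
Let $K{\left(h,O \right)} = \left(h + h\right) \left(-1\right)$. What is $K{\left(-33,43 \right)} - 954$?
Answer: $-888$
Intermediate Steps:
$K{\left(h,O \right)} = - 2 h$ ($K{\left(h,O \right)} = 2 h \left(-1\right) = - 2 h$)
$K{\left(-33,43 \right)} - 954 = \left(-2\right) \left(-33\right) - 954 = 66 - 954 = -888$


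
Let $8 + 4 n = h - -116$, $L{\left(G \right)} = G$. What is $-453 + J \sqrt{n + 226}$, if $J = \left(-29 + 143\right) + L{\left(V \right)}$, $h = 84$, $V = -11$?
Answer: $-453 + 103 \sqrt{274} \approx 1252.0$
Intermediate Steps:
$n = 48$ ($n = -2 + \frac{84 - -116}{4} = -2 + \frac{84 + 116}{4} = -2 + \frac{1}{4} \cdot 200 = -2 + 50 = 48$)
$J = 103$ ($J = \left(-29 + 143\right) - 11 = 114 - 11 = 103$)
$-453 + J \sqrt{n + 226} = -453 + 103 \sqrt{48 + 226} = -453 + 103 \sqrt{274}$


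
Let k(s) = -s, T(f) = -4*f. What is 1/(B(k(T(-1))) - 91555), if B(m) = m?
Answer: -1/91559 ≈ -1.0922e-5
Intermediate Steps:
1/(B(k(T(-1))) - 91555) = 1/(-(-4)*(-1) - 91555) = 1/(-1*4 - 91555) = 1/(-4 - 91555) = 1/(-91559) = -1/91559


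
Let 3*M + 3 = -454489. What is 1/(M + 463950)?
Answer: 3/937358 ≈ 3.2005e-6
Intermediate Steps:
M = -454492/3 (M = -1 + (⅓)*(-454489) = -1 - 454489/3 = -454492/3 ≈ -1.5150e+5)
1/(M + 463950) = 1/(-454492/3 + 463950) = 1/(937358/3) = 3/937358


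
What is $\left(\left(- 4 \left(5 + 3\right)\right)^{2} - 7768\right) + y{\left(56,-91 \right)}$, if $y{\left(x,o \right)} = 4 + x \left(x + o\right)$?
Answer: $-8700$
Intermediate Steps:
$y{\left(x,o \right)} = 4 + x \left(o + x\right)$
$\left(\left(- 4 \left(5 + 3\right)\right)^{2} - 7768\right) + y{\left(56,-91 \right)} = \left(\left(- 4 \left(5 + 3\right)\right)^{2} - 7768\right) + \left(4 + 56^{2} - 5096\right) = \left(\left(\left(-4\right) 8\right)^{2} - 7768\right) + \left(4 + 3136 - 5096\right) = \left(\left(-32\right)^{2} - 7768\right) - 1956 = \left(1024 - 7768\right) - 1956 = -6744 - 1956 = -8700$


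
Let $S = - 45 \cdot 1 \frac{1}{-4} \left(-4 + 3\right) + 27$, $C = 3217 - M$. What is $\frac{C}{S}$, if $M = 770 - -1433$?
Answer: $\frac{1352}{21} \approx 64.381$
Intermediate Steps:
$M = 2203$ ($M = 770 + 1433 = 2203$)
$C = 1014$ ($C = 3217 - 2203 = 1014$)
$S = \frac{63}{4}$ ($S = - 45 \cdot 1 \left(- \frac{1}{4}\right) \left(-1\right) + 27 = - 45 \left(\left(- \frac{1}{4}\right) \left(-1\right)\right) + 27 = \left(-45\right) \frac{1}{4} + 27 = - \frac{45}{4} + 27 = \frac{63}{4} \approx 15.75$)
$\frac{C}{S} = \frac{1014}{\frac{63}{4}} = 1014 \cdot \frac{4}{63} = \frac{1352}{21}$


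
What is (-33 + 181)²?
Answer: 21904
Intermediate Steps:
(-33 + 181)² = 148² = 21904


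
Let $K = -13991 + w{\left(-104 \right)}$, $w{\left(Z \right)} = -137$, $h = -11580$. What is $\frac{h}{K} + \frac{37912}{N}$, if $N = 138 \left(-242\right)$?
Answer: $- \frac{9305941}{29488668} \approx -0.31558$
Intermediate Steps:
$K = -14128$ ($K = -13991 - 137 = -14128$)
$N = -33396$
$\frac{h}{K} + \frac{37912}{N} = - \frac{11580}{-14128} + \frac{37912}{-33396} = \left(-11580\right) \left(- \frac{1}{14128}\right) + 37912 \left(- \frac{1}{33396}\right) = \frac{2895}{3532} - \frac{9478}{8349} = - \frac{9305941}{29488668}$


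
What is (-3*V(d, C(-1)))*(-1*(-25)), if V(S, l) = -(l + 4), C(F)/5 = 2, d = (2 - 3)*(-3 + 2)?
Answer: 1050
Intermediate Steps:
d = 1 (d = -1*(-1) = 1)
C(F) = 10 (C(F) = 5*2 = 10)
V(S, l) = -4 - l (V(S, l) = -(4 + l) = -4 - l)
(-3*V(d, C(-1)))*(-1*(-25)) = (-3*(-4 - 1*10))*(-1*(-25)) = -3*(-4 - 10)*25 = -3*(-14)*25 = 42*25 = 1050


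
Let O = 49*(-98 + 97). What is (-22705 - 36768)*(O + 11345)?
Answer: -671807008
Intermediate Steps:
O = -49 (O = 49*(-1) = -49)
(-22705 - 36768)*(O + 11345) = (-22705 - 36768)*(-49 + 11345) = -59473*11296 = -671807008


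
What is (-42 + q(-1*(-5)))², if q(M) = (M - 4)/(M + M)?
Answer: 175561/100 ≈ 1755.6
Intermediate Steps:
q(M) = (-4 + M)/(2*M) (q(M) = (-4 + M)/((2*M)) = (-4 + M)*(1/(2*M)) = (-4 + M)/(2*M))
(-42 + q(-1*(-5)))² = (-42 + (-4 - 1*(-5))/(2*((-1*(-5)))))² = (-42 + (½)*(-4 + 5)/5)² = (-42 + (½)*(⅕)*1)² = (-42 + ⅒)² = (-419/10)² = 175561/100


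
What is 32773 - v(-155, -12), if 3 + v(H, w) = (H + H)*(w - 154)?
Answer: -18684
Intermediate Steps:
v(H, w) = -3 + 2*H*(-154 + w) (v(H, w) = -3 + (H + H)*(w - 154) = -3 + (2*H)*(-154 + w) = -3 + 2*H*(-154 + w))
32773 - v(-155, -12) = 32773 - (-3 - 308*(-155) + 2*(-155)*(-12)) = 32773 - (-3 + 47740 + 3720) = 32773 - 1*51457 = 32773 - 51457 = -18684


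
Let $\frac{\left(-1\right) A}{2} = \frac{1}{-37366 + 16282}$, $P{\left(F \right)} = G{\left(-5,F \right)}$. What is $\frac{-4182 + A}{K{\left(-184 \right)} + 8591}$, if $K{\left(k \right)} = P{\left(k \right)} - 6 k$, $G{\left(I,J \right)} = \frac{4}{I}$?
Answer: $- \frac{220433215}{510981282} \approx -0.43139$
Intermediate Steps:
$P{\left(F \right)} = - \frac{4}{5}$ ($P{\left(F \right)} = \frac{4}{-5} = 4 \left(- \frac{1}{5}\right) = - \frac{4}{5}$)
$A = \frac{1}{10542}$ ($A = - \frac{2}{-37366 + 16282} = - \frac{2}{-21084} = \left(-2\right) \left(- \frac{1}{21084}\right) = \frac{1}{10542} \approx 9.4859 \cdot 10^{-5}$)
$K{\left(k \right)} = - \frac{4}{5} - 6 k$
$\frac{-4182 + A}{K{\left(-184 \right)} + 8591} = \frac{-4182 + \frac{1}{10542}}{\left(- \frac{4}{5} - -1104\right) + 8591} = - \frac{44086643}{10542 \left(\left(- \frac{4}{5} + 1104\right) + 8591\right)} = - \frac{44086643}{10542 \left(\frac{5516}{5} + 8591\right)} = - \frac{44086643}{10542 \cdot \frac{48471}{5}} = \left(- \frac{44086643}{10542}\right) \frac{5}{48471} = - \frac{220433215}{510981282}$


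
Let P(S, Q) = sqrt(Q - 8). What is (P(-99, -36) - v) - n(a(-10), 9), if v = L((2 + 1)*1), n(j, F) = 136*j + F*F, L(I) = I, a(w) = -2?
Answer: 188 + 2*I*sqrt(11) ≈ 188.0 + 6.6332*I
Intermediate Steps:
P(S, Q) = sqrt(-8 + Q)
n(j, F) = F**2 + 136*j (n(j, F) = 136*j + F**2 = F**2 + 136*j)
v = 3 (v = (2 + 1)*1 = 3*1 = 3)
(P(-99, -36) - v) - n(a(-10), 9) = (sqrt(-8 - 36) - 1*3) - (9**2 + 136*(-2)) = (sqrt(-44) - 3) - (81 - 272) = (2*I*sqrt(11) - 3) - 1*(-191) = (-3 + 2*I*sqrt(11)) + 191 = 188 + 2*I*sqrt(11)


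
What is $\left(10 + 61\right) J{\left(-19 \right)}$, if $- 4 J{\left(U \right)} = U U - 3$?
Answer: $- \frac{12709}{2} \approx -6354.5$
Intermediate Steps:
$J{\left(U \right)} = \frac{3}{4} - \frac{U^{2}}{4}$ ($J{\left(U \right)} = - \frac{U U - 3}{4} = - \frac{U^{2} - 3}{4} = - \frac{-3 + U^{2}}{4} = \frac{3}{4} - \frac{U^{2}}{4}$)
$\left(10 + 61\right) J{\left(-19 \right)} = \left(10 + 61\right) \left(\frac{3}{4} - \frac{\left(-19\right)^{2}}{4}\right) = 71 \left(\frac{3}{4} - \frac{361}{4}\right) = 71 \left(- \frac{179}{2}\right) = - \frac{12709}{2}$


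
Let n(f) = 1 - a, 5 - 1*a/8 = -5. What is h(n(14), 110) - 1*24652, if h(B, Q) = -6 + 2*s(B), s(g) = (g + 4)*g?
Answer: -12808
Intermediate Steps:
a = 80 (a = 40 - 8*(-5) = 40 + 40 = 80)
s(g) = g*(4 + g) (s(g) = (4 + g)*g = g*(4 + g))
n(f) = -79 (n(f) = 1 - 1*80 = 1 - 80 = -79)
h(B, Q) = -6 + 2*B*(4 + B) (h(B, Q) = -6 + 2*(B*(4 + B)) = -6 + 2*B*(4 + B))
h(n(14), 110) - 1*24652 = (-6 + 2*(-79)*(4 - 79)) - 1*24652 = (-6 + 2*(-79)*(-75)) - 24652 = (-6 + 11850) - 24652 = 11844 - 24652 = -12808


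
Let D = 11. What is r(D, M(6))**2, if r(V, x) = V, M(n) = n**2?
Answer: 121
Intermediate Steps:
r(D, M(6))**2 = 11**2 = 121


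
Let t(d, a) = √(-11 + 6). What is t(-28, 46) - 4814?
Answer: -4814 + I*√5 ≈ -4814.0 + 2.2361*I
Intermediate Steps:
t(d, a) = I*√5 (t(d, a) = √(-5) = I*√5)
t(-28, 46) - 4814 = I*√5 - 4814 = -4814 + I*√5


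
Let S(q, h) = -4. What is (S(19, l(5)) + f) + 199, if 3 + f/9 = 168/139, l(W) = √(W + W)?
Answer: 24864/139 ≈ 178.88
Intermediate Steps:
l(W) = √2*√W (l(W) = √(2*W) = √2*√W)
f = -2241/139 (f = -27 + 9*(168/139) = -27 + 1512/139 = -2241/139 ≈ -16.122)
(S(19, l(5)) + f) + 199 = (-4 - 2241/139) + 199 = -2797/139 + 199 = 24864/139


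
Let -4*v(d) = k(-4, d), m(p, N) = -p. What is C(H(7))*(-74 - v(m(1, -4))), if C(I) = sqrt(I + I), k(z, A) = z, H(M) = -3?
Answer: -75*I*sqrt(6) ≈ -183.71*I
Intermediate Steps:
v(d) = 1 (v(d) = -1/4*(-4) = 1)
C(I) = sqrt(2)*sqrt(I) (C(I) = sqrt(2*I) = sqrt(2)*sqrt(I))
C(H(7))*(-74 - v(m(1, -4))) = (sqrt(2)*sqrt(-3))*(-74 - 1*1) = (sqrt(2)*(I*sqrt(3)))*(-74 - 1) = (I*sqrt(6))*(-75) = -75*I*sqrt(6)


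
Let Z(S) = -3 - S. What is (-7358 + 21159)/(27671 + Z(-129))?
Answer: 13801/27797 ≈ 0.49649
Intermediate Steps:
(-7358 + 21159)/(27671 + Z(-129)) = (-7358 + 21159)/(27671 + (-3 - 1*(-129))) = 13801/(27671 + (-3 + 129)) = 13801/(27671 + 126) = 13801/27797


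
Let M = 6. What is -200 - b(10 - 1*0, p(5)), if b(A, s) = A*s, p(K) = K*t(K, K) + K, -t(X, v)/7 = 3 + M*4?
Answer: 9200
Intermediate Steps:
t(X, v) = -189 (t(X, v) = -7*(3 + 6*4) = -7*(3 + 24) = -7*27 = -189)
p(K) = -188*K (p(K) = K*(-189) + K = -189*K + K = -188*K)
-200 - b(10 - 1*0, p(5)) = -200 - (10 - 1*0)*(-188*5) = -200 - (10 + 0)*(-940) = -200 - 10*(-940) = -200 - 1*(-9400) = -200 + 9400 = 9200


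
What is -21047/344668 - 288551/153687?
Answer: -102688946357/52970990916 ≈ -1.9386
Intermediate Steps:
-21047/344668 - 288551/153687 = -102688946357/52970990916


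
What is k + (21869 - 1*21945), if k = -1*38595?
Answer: -38671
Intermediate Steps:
k = -38595
k + (21869 - 1*21945) = -38595 + (21869 - 1*21945) = -38595 + (21869 - 21945) = -38595 - 76 = -38671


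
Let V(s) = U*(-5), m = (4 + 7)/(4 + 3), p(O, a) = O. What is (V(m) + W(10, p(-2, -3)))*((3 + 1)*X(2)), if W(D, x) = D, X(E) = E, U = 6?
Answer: -160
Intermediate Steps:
m = 11/7 ≈ 1.5714
V(s) = -30 (V(s) = 6*(-5) = -30)
(V(m) + W(10, p(-2, -3)))*((3 + 1)*X(2)) = (-30 + 10)*((3 + 1)*2) = -80*2 = -20*8 = -160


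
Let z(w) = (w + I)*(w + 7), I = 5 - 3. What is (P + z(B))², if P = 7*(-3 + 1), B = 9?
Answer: 26244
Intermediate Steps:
I = 2
z(w) = (2 + w)*(7 + w) (z(w) = (w + 2)*(w + 7) = (2 + w)*(7 + w))
P = -14 (P = 7*(-2) = -14)
(P + z(B))² = (-14 + (14 + 9² + 9*9))² = (-14 + (14 + 81 + 81))² = (-14 + 176)² = 162² = 26244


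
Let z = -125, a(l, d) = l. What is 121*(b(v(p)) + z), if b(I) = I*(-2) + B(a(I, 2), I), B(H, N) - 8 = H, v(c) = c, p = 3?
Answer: -14520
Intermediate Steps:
B(H, N) = 8 + H
b(I) = 8 - I (b(I) = I*(-2) + (8 + I) = -2*I + (8 + I) = 8 - I)
121*(b(v(p)) + z) = 121*((8 - 1*3) - 125) = 121*((8 - 3) - 125) = 121*(5 - 125) = 121*(-120) = -14520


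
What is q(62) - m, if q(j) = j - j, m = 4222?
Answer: -4222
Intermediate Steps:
q(j) = 0
q(62) - m = 0 - 1*4222 = 0 - 4222 = -4222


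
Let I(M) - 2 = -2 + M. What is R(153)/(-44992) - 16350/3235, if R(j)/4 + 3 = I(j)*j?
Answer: -25962321/3638728 ≈ -7.1350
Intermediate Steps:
I(M) = M (I(M) = 2 + (-2 + M) = M)
R(j) = -12 + 4*j**2 (R(j) = -12 + 4*(j*j) = -12 + 4*j**2)
R(153)/(-44992) - 16350/3235 = (-12 + 4*153**2)/(-44992) - 16350/3235 = (-12 + 4*23409)*(-1/44992) - 16350*1/3235 = (-12 + 93636)*(-1/44992) - 3270/647 = 93624*(-1/44992) - 3270/647 = -11703/5624 - 3270/647 = -25962321/3638728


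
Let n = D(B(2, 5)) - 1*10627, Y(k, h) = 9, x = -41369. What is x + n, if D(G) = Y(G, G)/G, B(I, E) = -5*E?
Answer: -1299909/25 ≈ -51996.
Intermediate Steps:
D(G) = 9/G
n = -265684/25 (n = 9/((-5*5)) - 1*10627 = 9/(-25) - 10627 = 9*(-1/25) - 10627 = -9/25 - 10627 = -265684/25 ≈ -10627.)
x + n = -41369 - 265684/25 = -1299909/25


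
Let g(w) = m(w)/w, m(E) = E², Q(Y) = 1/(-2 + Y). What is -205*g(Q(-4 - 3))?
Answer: 205/9 ≈ 22.778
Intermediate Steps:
g(w) = w (g(w) = w²/w = w)
-205*g(Q(-4 - 3)) = -205/(-2 + (-4 - 3)) = -205/(-2 - 7) = -205/(-9) = -205*(-⅑) = 205/9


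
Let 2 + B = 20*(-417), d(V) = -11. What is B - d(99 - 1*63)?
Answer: -8331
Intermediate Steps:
B = -8342 (B = -2 + 20*(-417) = -2 - 8340 = -8342)
B - d(99 - 1*63) = -8342 - 1*(-11) = -8342 + 11 = -8331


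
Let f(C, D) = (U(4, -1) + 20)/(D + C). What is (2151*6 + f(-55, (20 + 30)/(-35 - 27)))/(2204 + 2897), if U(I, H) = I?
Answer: 11163318/4412365 ≈ 2.5300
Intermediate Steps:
f(C, D) = 24/(C + D) (f(C, D) = (4 + 20)/(D + C) = 24/(C + D))
(2151*6 + f(-55, (20 + 30)/(-35 - 27)))/(2204 + 2897) = (2151*6 + 24/(-55 + (20 + 30)/(-35 - 27)))/(2204 + 2897) = (12906 + 24/(-55 + 50/(-62)))/5101 = (12906 + 24/(-55 + 50*(-1/62)))*(1/5101) = (12906 + 24/(-55 - 25/31))*(1/5101) = (12906 + 24/(-1730/31))*(1/5101) = (12906 + 24*(-31/1730))*(1/5101) = (12906 - 372/865)*(1/5101) = (11163318/865)*(1/5101) = 11163318/4412365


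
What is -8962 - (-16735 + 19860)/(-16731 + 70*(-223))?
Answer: -289836917/32341 ≈ -8961.9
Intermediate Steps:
-8962 - (-16735 + 19860)/(-16731 + 70*(-223)) = -8962 - 3125/(-16731 - 15610) = -8962 - 3125/(-32341) = -8962 - 3125*(-1)/32341 = -8962 - 1*(-3125/32341) = -8962 + 3125/32341 = -289836917/32341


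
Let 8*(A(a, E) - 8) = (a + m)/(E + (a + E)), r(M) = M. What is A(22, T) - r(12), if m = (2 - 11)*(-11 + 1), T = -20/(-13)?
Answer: -561/163 ≈ -3.4417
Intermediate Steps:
T = 20/13 (T = -20*(-1/13) = 20/13 ≈ 1.5385)
m = 90 (m = -9*(-10) = 90)
A(a, E) = 8 + (90 + a)/(8*(a + 2*E)) (A(a, E) = 8 + ((a + 90)/(E + (a + E)))/8 = 8 + ((90 + a)/(E + (E + a)))/8 = 8 + ((90 + a)/(a + 2*E))/8 = 8 + (90 + a)/(8*(a + 2*E)))
A(22, T) - r(12) = (90 + 65*22 + 128*(20/13))/(8*(22 + 2*(20/13))) - 1*12 = (90 + 1430 + 2560/13)/(8*(22 + 40/13)) - 12 = (1/8)*(22320/13)/(326/13) - 12 = (1/8)*(13/326)*(22320/13) - 12 = 1395/163 - 12 = -561/163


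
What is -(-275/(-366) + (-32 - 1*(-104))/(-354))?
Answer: -11833/21594 ≈ -0.54798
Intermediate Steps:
-(-275/(-366) + (-32 - 1*(-104))/(-354)) = -(-275*(-1/366) + (-32 + 104)*(-1/354)) = -(275/366 + 72*(-1/354)) = -(275/366 - 12/59) = -1*11833/21594 = -11833/21594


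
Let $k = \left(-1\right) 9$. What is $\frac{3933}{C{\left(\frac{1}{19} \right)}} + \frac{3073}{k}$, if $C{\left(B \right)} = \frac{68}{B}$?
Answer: $- \frac{207101}{612} \approx -338.4$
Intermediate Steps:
$k = -9$
$\frac{3933}{C{\left(\frac{1}{19} \right)}} + \frac{3073}{k} = \frac{3933}{68 \frac{1}{\frac{1}{19}}} + \frac{3073}{-9} = \frac{3933}{68 \frac{1}{\frac{1}{19}}} + 3073 \left(- \frac{1}{9}\right) = \frac{3933}{68 \cdot 19} - \frac{3073}{9} = \frac{3933}{1292} - \frac{3073}{9} = 3933 \cdot \frac{1}{1292} - \frac{3073}{9} = \frac{207}{68} - \frac{3073}{9} = - \frac{207101}{612}$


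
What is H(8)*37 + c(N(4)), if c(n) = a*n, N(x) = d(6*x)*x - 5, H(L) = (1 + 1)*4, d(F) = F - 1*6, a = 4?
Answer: 564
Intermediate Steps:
d(F) = -6 + F (d(F) = F - 6 = -6 + F)
H(L) = 8 (H(L) = 2*4 = 8)
N(x) = -5 + x*(-6 + 6*x) (N(x) = (-6 + 6*x)*x - 5 = x*(-6 + 6*x) - 5 = -5 + x*(-6 + 6*x))
c(n) = 4*n
H(8)*37 + c(N(4)) = 8*37 + 4*(-5 + 6*4*(-1 + 4)) = 296 + 4*(-5 + 6*4*3) = 296 + 4*(-5 + 72) = 296 + 4*67 = 296 + 268 = 564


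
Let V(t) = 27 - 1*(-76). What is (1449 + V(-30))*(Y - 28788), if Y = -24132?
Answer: -82131840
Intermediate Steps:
V(t) = 103 (V(t) = 27 + 76 = 103)
(1449 + V(-30))*(Y - 28788) = (1449 + 103)*(-24132 - 28788) = 1552*(-52920) = -82131840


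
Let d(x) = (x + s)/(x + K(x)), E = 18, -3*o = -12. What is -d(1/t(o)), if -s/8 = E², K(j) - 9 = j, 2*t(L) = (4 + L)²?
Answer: 82943/290 ≈ 286.01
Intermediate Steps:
o = 4 (o = -⅓*(-12) = 4)
t(L) = (4 + L)²/2
K(j) = 9 + j
s = -2592 (s = -8*18² = -8*324 = -2592)
d(x) = (-2592 + x)/(9 + 2*x) (d(x) = (x - 2592)/(x + (9 + x)) = (-2592 + x)/(9 + 2*x))
-d(1/t(o)) = -(-2592 + 1/((4 + 4)²/2))/(9 + 2/(((4 + 4)²/2))) = -(-2592 + 1/((½)*8²))/(9 + 2/(((½)*8²))) = -(-2592 + 1/((½)*64))/(9 + 2/(((½)*64))) = -(-2592 + 1/32)/(9 + 2/32) = -(-2592 + 1/32)/(9 + 2*(1/32)) = -(-82943)/((9 + 1/16)*32) = -(-82943)/(145/16*32) = -16*(-82943)/(145*32) = -1*(-82943/290) = 82943/290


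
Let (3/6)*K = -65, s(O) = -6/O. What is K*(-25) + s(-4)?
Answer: 6503/2 ≈ 3251.5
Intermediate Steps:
K = -130 (K = 2*(-65) = -130)
K*(-25) + s(-4) = -130*(-25) - 6/(-4) = 3250 - 6*(-¼) = 3250 + 3/2 = 6503/2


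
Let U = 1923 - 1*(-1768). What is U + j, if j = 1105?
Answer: 4796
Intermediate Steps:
U = 3691 (U = 1923 + 1768 = 3691)
U + j = 3691 + 1105 = 4796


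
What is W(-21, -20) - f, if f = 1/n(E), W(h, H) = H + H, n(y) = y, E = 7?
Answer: -281/7 ≈ -40.143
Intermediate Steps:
W(h, H) = 2*H
f = ⅐ (f = 1/7 = ⅐ ≈ 0.14286)
W(-21, -20) - f = 2*(-20) - 1*⅐ = -40 - ⅐ = -281/7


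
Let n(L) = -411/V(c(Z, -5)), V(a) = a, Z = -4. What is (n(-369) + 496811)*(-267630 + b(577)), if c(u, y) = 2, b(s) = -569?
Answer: -266378196989/2 ≈ -1.3319e+11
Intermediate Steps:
n(L) = -411/2
(n(-369) + 496811)*(-267630 + b(577)) = (-411/2 + 496811)*(-267630 - 569) = (993211/2)*(-268199) = -266378196989/2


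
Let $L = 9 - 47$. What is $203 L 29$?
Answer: $-223706$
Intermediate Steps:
$L = -38$ ($L = 9 - 47 = -38$)
$203 L 29 = 203 \left(-38\right) 29 = \left(-7714\right) 29 = -223706$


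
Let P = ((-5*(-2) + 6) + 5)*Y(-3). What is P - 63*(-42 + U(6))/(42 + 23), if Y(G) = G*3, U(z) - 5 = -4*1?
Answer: -9702/65 ≈ -149.26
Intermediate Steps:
U(z) = 1 (U(z) = 5 - 4*1 = 5 - 4 = 1)
Y(G) = 3*G
P = -189 (P = ((-5*(-2) + 6) + 5)*(3*(-3)) = ((10 + 6) + 5)*(-9) = (16 + 5)*(-9) = 21*(-9) = -189)
P - 63*(-42 + U(6))/(42 + 23) = -189 - 63*(-42 + 1)/(42 + 23) = -189 - (-2583)/65 = -189 - 63*(-41/65) = -189 + 2583/65 = -9702/65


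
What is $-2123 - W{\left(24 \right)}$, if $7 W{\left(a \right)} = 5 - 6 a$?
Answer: $- \frac{14722}{7} \approx -2103.1$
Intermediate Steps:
$W{\left(a \right)} = \frac{5}{7} - \frac{6 a}{7}$ ($W{\left(a \right)} = \frac{5 - 6 a}{7} = \frac{5}{7} - \frac{6 a}{7}$)
$-2123 - W{\left(24 \right)} = -2123 - \left(\frac{5}{7} - \frac{144}{7}\right) = -2123 - - \frac{139}{7} = -2123 + \frac{139}{7} = - \frac{14722}{7}$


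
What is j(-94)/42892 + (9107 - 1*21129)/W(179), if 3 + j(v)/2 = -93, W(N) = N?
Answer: -128920498/1919417 ≈ -67.167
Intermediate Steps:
j(v) = -192 (j(v) = -6 + 2*(-93) = -6 - 186 = -192)
j(-94)/42892 + (9107 - 1*21129)/W(179) = -192/42892 + (9107 - 1*21129)/179 = -192*1/42892 + (9107 - 21129)*(1/179) = -48/10723 - 12022*1/179 = -48/10723 - 12022/179 = -128920498/1919417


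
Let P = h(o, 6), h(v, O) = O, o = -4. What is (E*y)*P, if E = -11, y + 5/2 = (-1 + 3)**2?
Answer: -99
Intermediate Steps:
y = 3/2 (y = -5/2 + (-1 + 3)**2 = -5/2 + 2**2 = -5/2 + 4 = 3/2 ≈ 1.5000)
P = 6
(E*y)*P = -11*3/2*6 = -33/2*6 = -99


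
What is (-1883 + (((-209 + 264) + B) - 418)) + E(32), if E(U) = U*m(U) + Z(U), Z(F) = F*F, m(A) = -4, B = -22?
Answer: -1372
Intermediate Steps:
Z(F) = F**2
E(U) = U**2 - 4*U (E(U) = U*(-4) + U**2 = -4*U + U**2 = U**2 - 4*U)
(-1883 + (((-209 + 264) + B) - 418)) + E(32) = (-1883 + (((-209 + 264) - 22) - 418)) + 32*(-4 + 32) = (-1883 + ((55 - 22) - 418)) + 32*28 = (-1883 + (33 - 418)) + 896 = (-1883 - 385) + 896 = -2268 + 896 = -1372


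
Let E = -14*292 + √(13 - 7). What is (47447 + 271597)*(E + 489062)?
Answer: 154728044856 + 319044*√6 ≈ 1.5473e+11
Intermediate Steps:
E = -4088 + √6 ≈ -4085.6
(47447 + 271597)*(E + 489062) = (47447 + 271597)*((-4088 + √6) + 489062) = 319044*(484974 + √6) = 154728044856 + 319044*√6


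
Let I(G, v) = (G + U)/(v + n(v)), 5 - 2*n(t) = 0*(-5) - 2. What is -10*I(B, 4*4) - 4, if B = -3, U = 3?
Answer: -4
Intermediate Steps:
n(t) = 7/2 (n(t) = 5/2 - (0*(-5) - 2)/2 = 5/2 - (0 - 2)/2 = 5/2 - ½*(-2) = 5/2 + 1 = 7/2)
I(G, v) = (3 + G)/(7/2 + v) (I(G, v) = (G + 3)/(v + 7/2) = (3 + G)/(7/2 + v))
-10*I(B, 4*4) - 4 = -20*(3 - 3)/(7 + 2*(4*4)) - 4 = -20*0/(7 + 2*16) - 4 = -20*0/(7 + 32) - 4 = -20*0/39 - 4 = -10*0 - 4 = 0 - 4 = -4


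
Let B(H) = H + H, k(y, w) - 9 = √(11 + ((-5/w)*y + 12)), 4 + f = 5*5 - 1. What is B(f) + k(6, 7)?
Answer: 49 + √917/7 ≈ 53.326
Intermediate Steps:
f = 20 (f = -4 + (5*5 - 1) = -4 + (25 - 1) = -4 + 24 = 20)
k(y, w) = 9 + √(23 - 5*y/w) (k(y, w) = 9 + √(11 + ((-5/w)*y + 12)) = 9 + √(11 + (-5*y/w + 12)) = 9 + √(11 + (12 - 5*y/w)) = 9 + √(23 - 5*y/w))
B(H) = 2*H
B(f) + k(6, 7) = 2*20 + (9 + √(23 - 5*6/7)) = 40 + (9 + √(23 - 5*6*⅐)) = 40 + (9 + √(23 - 30/7)) = 40 + (9 + √(131/7)) = 40 + (9 + √917/7) = 49 + √917/7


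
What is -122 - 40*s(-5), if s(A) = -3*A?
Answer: -722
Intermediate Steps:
-122 - 40*s(-5) = -122 - (-120)*(-5) = -122 - 40*15 = -122 - 600 = -722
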